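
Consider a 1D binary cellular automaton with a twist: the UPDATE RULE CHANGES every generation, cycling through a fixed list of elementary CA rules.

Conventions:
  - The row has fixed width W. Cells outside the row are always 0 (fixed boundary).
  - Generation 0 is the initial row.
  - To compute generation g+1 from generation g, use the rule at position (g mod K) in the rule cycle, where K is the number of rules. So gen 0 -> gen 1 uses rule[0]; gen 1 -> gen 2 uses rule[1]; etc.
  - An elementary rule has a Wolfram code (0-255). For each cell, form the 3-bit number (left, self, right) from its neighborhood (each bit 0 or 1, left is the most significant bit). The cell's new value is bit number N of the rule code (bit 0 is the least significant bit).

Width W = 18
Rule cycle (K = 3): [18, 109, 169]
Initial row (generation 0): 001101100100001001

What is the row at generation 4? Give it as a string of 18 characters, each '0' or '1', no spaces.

Answer: 010000000010100010

Derivation:
Gen 0: 001101100100001001
Gen 1 (rule 18): 010000011010010110
Gen 2 (rule 109): 010111011110011110
Gen 3 (rule 169): 001110111100011100
Gen 4 (rule 18): 010000000010100010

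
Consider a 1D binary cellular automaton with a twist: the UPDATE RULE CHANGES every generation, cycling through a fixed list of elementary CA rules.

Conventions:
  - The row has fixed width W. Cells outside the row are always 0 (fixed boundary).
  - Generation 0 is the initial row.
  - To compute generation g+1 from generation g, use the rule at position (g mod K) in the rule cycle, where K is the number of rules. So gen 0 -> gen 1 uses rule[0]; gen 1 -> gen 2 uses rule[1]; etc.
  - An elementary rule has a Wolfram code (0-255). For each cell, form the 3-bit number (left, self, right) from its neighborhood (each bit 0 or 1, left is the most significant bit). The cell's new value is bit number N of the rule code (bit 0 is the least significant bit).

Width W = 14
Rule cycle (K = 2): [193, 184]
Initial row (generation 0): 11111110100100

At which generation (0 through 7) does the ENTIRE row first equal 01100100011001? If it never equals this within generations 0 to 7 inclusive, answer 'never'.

Answer: never

Derivation:
Gen 0: 11111110100100
Gen 1 (rule 193): 01111110000001
Gen 2 (rule 184): 01111101000000
Gen 3 (rule 193): 00111100011111
Gen 4 (rule 184): 00111010011110
Gen 5 (rule 193): 10011000001110
Gen 6 (rule 184): 01010100001101
Gen 7 (rule 193): 00000001100100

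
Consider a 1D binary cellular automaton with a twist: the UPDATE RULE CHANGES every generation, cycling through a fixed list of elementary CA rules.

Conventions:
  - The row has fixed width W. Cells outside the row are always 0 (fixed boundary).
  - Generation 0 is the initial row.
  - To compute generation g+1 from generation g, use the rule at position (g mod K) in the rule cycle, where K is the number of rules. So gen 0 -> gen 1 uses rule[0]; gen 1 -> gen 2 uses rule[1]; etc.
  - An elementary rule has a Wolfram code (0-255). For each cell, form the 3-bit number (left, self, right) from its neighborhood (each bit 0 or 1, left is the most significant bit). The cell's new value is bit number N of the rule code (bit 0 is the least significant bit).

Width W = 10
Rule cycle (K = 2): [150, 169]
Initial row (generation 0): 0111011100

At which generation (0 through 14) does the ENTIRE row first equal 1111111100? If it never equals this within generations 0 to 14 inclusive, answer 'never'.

Gen 0: 0111011100
Gen 1 (rule 150): 1010001010
Gen 2 (rule 169): 0100100100
Gen 3 (rule 150): 1111111110
Gen 4 (rule 169): 1111111100
Gen 5 (rule 150): 0111111010
Gen 6 (rule 169): 0111110100
Gen 7 (rule 150): 1011100110
Gen 8 (rule 169): 0111000100
Gen 9 (rule 150): 1010101110
Gen 10 (rule 169): 0101011100
Gen 11 (rule 150): 1101001010
Gen 12 (rule 169): 1010000100
Gen 13 (rule 150): 1011001110
Gen 14 (rule 169): 0110001100

Answer: 4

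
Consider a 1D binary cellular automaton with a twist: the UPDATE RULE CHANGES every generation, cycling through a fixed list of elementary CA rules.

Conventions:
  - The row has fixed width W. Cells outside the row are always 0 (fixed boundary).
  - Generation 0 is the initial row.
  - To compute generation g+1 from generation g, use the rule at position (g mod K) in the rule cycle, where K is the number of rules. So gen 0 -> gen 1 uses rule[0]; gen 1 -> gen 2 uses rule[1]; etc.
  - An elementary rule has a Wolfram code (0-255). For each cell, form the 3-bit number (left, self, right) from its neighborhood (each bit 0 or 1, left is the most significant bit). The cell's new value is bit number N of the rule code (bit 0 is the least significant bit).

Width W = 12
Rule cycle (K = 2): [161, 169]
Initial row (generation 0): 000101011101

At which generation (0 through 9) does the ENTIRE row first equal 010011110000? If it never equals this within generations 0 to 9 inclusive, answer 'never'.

Answer: never

Derivation:
Gen 0: 000101011101
Gen 1 (rule 161): 110010101010
Gen 2 (rule 169): 100001010100
Gen 3 (rule 161): 001100101001
Gen 4 (rule 169): 101000010000
Gen 5 (rule 161): 010011000111
Gen 6 (rule 169): 000010010110
Gen 7 (rule 161): 111000001000
Gen 8 (rule 169): 110011100011
Gen 9 (rule 161): 000001001000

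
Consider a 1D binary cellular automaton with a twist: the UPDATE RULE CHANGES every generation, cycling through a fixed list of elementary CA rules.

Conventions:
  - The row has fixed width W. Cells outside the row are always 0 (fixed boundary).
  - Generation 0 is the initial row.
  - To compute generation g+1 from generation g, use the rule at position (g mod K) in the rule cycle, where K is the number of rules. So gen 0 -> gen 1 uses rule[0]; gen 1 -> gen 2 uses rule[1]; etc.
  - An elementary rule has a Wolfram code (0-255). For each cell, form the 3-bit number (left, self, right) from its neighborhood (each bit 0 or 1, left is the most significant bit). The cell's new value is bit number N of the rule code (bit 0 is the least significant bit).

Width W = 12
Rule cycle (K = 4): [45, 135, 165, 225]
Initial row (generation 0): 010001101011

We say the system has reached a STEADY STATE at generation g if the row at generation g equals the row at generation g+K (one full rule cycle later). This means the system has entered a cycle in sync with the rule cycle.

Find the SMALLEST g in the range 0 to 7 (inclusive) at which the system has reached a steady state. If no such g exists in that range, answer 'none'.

Answer: none

Derivation:
Gen 0: 010001101011
Gen 1 (rule 45): 010101011110
Gen 2 (rule 135): 110101001100
Gen 3 (rule 165): 001111000001
Gen 4 (rule 225): 100111011100
Gen 5 (rule 45): 100100110001
Gen 6 (rule 135): 101101000111
Gen 7 (rule 165): 110011010010
Gen 8 (rule 225): 010001100000
Gen 9 (rule 45): 010101001111
Gen 10 (rule 135): 110101010110
Gen 11 (rule 165): 001111111000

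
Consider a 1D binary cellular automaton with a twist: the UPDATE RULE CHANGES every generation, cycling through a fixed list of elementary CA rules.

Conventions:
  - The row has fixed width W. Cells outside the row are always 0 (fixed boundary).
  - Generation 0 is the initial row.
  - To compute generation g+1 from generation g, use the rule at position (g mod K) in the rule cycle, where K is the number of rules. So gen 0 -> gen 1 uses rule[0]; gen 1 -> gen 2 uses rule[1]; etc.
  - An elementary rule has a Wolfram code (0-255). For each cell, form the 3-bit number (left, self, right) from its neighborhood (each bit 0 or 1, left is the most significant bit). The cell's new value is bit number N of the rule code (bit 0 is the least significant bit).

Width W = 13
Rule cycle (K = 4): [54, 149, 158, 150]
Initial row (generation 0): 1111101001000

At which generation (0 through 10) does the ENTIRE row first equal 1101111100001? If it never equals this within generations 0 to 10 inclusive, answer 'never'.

Answer: never

Derivation:
Gen 0: 1111101001000
Gen 1 (rule 54): 0000011111100
Gen 2 (rule 149): 1111001111011
Gen 3 (rule 158): 1110111110010
Gen 4 (rule 150): 0100011101111
Gen 5 (rule 54): 1110100010000
Gen 6 (rule 149): 0100111011111
Gen 7 (rule 158): 1111110011110
Gen 8 (rule 150): 0111101101101
Gen 9 (rule 54): 1000010010011
Gen 10 (rule 149): 1111011011000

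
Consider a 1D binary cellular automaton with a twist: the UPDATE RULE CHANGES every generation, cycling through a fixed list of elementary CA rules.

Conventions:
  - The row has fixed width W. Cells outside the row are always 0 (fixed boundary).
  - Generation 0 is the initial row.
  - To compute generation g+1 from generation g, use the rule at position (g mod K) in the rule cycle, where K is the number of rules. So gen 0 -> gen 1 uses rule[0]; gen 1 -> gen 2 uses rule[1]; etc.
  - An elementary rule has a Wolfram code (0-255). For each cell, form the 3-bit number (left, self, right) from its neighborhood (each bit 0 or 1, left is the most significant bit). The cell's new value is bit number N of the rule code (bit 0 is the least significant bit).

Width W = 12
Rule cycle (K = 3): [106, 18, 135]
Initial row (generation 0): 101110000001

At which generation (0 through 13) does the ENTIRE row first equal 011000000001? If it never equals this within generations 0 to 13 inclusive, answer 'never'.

Answer: 13

Derivation:
Gen 0: 101110000001
Gen 1 (rule 106): 011010000010
Gen 2 (rule 18): 100001000101
Gen 3 (rule 135): 101111011101
Gen 4 (rule 106): 011001110110
Gen 5 (rule 18): 100110000001
Gen 6 (rule 135): 101000111111
Gen 7 (rule 106): 010001100001
Gen 8 (rule 18): 101010010010
Gen 9 (rule 135): 101010110110
Gen 10 (rule 106): 010101111110
Gen 11 (rule 18): 100000000001
Gen 12 (rule 135): 101111111111
Gen 13 (rule 106): 011000000001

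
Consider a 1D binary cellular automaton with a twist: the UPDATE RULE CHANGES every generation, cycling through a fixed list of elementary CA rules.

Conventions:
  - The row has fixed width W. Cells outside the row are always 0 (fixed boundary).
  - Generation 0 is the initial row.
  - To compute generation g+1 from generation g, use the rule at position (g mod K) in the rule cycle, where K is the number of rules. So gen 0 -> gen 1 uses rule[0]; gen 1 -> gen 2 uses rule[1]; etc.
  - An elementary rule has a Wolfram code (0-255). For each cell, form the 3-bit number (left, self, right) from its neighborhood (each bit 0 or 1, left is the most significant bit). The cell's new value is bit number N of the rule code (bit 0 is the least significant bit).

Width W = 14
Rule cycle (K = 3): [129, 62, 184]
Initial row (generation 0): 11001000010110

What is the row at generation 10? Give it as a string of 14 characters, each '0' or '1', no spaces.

Gen 0: 11001000010110
Gen 1 (rule 129): 00000011000000
Gen 2 (rule 62): 00000110100000
Gen 3 (rule 184): 00000101010000
Gen 4 (rule 129): 11110000000111
Gen 5 (rule 62): 10001000001100
Gen 6 (rule 184): 01000100001010
Gen 7 (rule 129): 00010001100000
Gen 8 (rule 62): 00111011010000
Gen 9 (rule 184): 00110110101000
Gen 10 (rule 129): 10000000000011

Answer: 10000000000011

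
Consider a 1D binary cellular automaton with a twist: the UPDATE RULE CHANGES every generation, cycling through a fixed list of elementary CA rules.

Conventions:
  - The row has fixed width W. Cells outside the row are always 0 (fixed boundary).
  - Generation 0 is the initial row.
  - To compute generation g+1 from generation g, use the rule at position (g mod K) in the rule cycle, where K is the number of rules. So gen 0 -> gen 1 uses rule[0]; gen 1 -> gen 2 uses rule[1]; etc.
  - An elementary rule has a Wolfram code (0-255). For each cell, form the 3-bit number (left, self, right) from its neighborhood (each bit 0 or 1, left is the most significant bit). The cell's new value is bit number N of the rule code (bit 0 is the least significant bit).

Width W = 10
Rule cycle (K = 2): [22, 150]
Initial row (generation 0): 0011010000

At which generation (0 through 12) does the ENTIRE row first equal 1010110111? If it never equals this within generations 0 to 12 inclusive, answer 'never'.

Gen 0: 0011010000
Gen 1 (rule 22): 0100011000
Gen 2 (rule 150): 1110100100
Gen 3 (rule 22): 0000111110
Gen 4 (rule 150): 0001011101
Gen 5 (rule 22): 0011000001
Gen 6 (rule 150): 0100100011
Gen 7 (rule 22): 1111110100
Gen 8 (rule 150): 0111100110
Gen 9 (rule 22): 1000011001
Gen 10 (rule 150): 1100100111
Gen 11 (rule 22): 0011111000
Gen 12 (rule 150): 0101110100

Answer: never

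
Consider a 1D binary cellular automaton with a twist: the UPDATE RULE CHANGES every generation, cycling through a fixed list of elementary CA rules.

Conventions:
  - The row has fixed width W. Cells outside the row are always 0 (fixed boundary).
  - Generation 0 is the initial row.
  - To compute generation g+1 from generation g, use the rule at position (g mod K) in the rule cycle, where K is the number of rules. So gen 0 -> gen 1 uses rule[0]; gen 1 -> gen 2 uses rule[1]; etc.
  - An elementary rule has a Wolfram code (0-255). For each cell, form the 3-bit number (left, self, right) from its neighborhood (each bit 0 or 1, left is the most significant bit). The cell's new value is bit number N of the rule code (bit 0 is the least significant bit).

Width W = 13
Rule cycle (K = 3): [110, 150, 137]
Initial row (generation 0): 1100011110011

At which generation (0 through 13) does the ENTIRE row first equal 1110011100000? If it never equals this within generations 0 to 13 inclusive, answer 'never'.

Gen 0: 1100011110011
Gen 1 (rule 110): 1100110010111
Gen 2 (rule 150): 0011001110010
Gen 3 (rule 137): 1010001100000
Gen 4 (rule 110): 1110011100000
Gen 5 (rule 150): 0101101010000
Gen 6 (rule 137): 0001000000111
Gen 7 (rule 110): 0011000001101
Gen 8 (rule 150): 0100100010001
Gen 9 (rule 137): 0000001000100
Gen 10 (rule 110): 0000011001100
Gen 11 (rule 150): 0000100110010
Gen 12 (rule 137): 1110000100000
Gen 13 (rule 110): 1010001100000

Answer: 4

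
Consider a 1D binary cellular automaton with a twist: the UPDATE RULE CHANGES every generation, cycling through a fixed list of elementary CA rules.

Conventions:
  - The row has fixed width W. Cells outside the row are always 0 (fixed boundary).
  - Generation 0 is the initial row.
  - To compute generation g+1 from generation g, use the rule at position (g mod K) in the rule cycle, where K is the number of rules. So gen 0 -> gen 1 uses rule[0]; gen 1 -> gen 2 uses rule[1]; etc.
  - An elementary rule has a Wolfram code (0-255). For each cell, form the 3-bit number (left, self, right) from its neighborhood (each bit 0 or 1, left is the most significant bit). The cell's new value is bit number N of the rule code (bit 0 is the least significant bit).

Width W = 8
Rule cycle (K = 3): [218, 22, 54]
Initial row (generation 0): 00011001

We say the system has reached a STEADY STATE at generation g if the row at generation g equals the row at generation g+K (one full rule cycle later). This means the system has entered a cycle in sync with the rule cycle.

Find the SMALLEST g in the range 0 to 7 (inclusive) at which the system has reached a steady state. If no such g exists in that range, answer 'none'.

Answer: 5

Derivation:
Gen 0: 00011001
Gen 1 (rule 218): 00111110
Gen 2 (rule 22): 01000001
Gen 3 (rule 54): 11100011
Gen 4 (rule 218): 11110111
Gen 5 (rule 22): 00000000
Gen 6 (rule 54): 00000000
Gen 7 (rule 218): 00000000
Gen 8 (rule 22): 00000000
Gen 9 (rule 54): 00000000
Gen 10 (rule 218): 00000000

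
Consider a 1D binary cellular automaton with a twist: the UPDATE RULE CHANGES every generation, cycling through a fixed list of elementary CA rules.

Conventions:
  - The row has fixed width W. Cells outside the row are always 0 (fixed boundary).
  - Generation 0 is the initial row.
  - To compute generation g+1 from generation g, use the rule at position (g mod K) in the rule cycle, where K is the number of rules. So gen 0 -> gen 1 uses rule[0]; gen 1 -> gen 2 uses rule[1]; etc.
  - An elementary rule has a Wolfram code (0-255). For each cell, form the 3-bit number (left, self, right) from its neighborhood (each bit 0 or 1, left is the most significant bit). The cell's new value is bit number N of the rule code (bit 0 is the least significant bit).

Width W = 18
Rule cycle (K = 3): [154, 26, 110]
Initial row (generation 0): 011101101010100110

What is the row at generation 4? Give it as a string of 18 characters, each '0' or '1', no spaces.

Answer: 001111010011101000

Derivation:
Gen 0: 011101101010100110
Gen 1 (rule 154): 111001000000011101
Gen 2 (rule 26): 100110100000110000
Gen 3 (rule 110): 101111100001110000
Gen 4 (rule 154): 001111010011101000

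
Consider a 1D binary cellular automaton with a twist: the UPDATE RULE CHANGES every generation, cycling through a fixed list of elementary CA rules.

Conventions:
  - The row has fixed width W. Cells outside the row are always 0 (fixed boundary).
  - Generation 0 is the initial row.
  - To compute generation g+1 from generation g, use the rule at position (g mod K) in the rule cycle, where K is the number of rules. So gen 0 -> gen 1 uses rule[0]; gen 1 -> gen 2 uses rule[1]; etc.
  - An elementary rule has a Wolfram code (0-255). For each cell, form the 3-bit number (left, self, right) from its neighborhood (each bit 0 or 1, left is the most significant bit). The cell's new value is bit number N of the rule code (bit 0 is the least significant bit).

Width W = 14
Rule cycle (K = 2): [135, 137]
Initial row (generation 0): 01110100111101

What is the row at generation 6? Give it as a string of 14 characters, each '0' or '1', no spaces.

Gen 0: 01110100111101
Gen 1 (rule 135): 10100101011001
Gen 2 (rule 137): 00000000010000
Gen 3 (rule 135): 11111111110111
Gen 4 (rule 137): 11111111100110
Gen 5 (rule 135): 01111111001000
Gen 6 (rule 137): 01111110000011

Answer: 01111110000011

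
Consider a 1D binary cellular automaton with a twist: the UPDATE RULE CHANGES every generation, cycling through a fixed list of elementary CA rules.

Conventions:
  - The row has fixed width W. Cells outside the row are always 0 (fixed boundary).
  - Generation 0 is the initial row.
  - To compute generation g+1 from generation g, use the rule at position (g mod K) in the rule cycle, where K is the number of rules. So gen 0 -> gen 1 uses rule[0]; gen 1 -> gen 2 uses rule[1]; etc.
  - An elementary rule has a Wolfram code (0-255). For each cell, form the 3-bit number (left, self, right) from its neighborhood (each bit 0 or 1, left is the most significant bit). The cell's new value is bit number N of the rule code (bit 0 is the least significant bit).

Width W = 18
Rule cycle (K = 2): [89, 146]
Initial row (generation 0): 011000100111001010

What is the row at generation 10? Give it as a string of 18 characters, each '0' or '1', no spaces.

Answer: 001101101010000010

Derivation:
Gen 0: 011000100111001010
Gen 1 (rule 89): 011110010101100001
Gen 2 (rule 146): 101101100000010010
Gen 3 (rule 89): 001101111111001001
Gen 4 (rule 146): 010000111110110110
Gen 5 (rule 89): 001110100010110111
Gen 6 (rule 146): 010100010100000010
Gen 7 (rule 89): 000011000011111001
Gen 8 (rule 146): 000100100101110110
Gen 9 (rule 89): 110010010001010111
Gen 10 (rule 146): 001101101010000010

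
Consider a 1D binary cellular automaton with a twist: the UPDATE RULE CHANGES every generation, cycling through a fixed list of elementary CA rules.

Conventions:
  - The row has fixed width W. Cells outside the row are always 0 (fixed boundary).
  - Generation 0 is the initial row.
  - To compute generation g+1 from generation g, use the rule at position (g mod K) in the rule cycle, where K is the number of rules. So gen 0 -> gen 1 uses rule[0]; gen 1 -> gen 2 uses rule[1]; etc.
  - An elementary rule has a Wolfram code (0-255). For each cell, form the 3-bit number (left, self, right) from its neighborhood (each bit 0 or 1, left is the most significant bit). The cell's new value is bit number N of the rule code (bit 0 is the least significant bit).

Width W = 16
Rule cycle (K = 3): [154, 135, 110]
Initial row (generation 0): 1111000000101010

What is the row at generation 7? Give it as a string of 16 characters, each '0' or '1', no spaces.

Answer: 1111011110011101

Derivation:
Gen 0: 1111000000101010
Gen 1 (rule 154): 1110100001000001
Gen 2 (rule 135): 0100101111011111
Gen 3 (rule 110): 1101111001110001
Gen 4 (rule 154): 1001110111101010
Gen 5 (rule 135): 1010100011001010
Gen 6 (rule 110): 1111100111011110
Gen 7 (rule 154): 1111011110011101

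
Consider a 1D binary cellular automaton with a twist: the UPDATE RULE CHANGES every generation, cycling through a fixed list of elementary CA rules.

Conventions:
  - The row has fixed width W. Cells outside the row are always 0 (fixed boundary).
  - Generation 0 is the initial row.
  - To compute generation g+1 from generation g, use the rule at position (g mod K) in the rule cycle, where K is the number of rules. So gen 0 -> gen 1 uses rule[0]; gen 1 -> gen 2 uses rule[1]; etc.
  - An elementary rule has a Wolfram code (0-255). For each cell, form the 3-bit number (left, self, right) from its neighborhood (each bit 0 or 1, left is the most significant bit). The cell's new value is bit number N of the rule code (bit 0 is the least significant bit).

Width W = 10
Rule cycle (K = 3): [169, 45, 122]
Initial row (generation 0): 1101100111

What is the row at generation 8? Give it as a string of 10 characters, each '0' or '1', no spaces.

Answer: 0100010101

Derivation:
Gen 0: 1101100111
Gen 1 (rule 169): 1011000110
Gen 2 (rule 45): 1110010100
Gen 3 (rule 122): 1011101010
Gen 4 (rule 169): 0111010100
Gen 5 (rule 45): 0100111101
Gen 6 (rule 122): 1011100110
Gen 7 (rule 169): 0111000100
Gen 8 (rule 45): 0100010101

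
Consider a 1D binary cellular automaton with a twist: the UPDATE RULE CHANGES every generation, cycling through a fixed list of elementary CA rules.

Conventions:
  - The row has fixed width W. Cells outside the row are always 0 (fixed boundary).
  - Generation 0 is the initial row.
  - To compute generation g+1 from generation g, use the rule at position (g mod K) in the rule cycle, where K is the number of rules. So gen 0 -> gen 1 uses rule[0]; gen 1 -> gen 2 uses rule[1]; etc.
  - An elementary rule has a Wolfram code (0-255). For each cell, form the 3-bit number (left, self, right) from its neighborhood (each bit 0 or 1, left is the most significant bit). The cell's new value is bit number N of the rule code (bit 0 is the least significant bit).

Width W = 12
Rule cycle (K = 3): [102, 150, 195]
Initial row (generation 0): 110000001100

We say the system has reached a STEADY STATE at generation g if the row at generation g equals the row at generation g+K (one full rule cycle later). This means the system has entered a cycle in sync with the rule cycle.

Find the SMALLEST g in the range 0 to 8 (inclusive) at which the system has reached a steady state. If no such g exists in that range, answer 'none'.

Answer: none

Derivation:
Gen 0: 110000001100
Gen 1 (rule 102): 010000010100
Gen 2 (rule 150): 111000110110
Gen 3 (rule 195): 011011010010
Gen 4 (rule 102): 101101110110
Gen 5 (rule 150): 100000100001
Gen 6 (rule 195): 001111001110
Gen 7 (rule 102): 010001010010
Gen 8 (rule 150): 111011011111
Gen 9 (rule 195): 011001001111
Gen 10 (rule 102): 101011010001
Gen 11 (rule 150): 101000011011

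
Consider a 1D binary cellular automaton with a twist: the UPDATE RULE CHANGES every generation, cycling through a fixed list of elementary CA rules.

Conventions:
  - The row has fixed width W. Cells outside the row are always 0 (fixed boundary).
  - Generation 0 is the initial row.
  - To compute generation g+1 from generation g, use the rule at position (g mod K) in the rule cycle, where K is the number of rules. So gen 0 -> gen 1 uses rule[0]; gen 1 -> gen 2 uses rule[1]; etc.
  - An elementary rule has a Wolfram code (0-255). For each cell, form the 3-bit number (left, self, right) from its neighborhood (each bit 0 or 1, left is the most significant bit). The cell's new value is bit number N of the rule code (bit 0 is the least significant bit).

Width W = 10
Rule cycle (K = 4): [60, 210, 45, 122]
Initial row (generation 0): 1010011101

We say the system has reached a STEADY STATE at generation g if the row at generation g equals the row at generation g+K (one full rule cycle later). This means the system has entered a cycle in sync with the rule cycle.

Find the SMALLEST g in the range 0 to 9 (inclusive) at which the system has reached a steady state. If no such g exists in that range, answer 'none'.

Answer: 7

Derivation:
Gen 0: 1010011101
Gen 1 (rule 60): 1111010011
Gen 2 (rule 210): 0111001101
Gen 3 (rule 45): 0100001011
Gen 4 (rule 122): 1010010111
Gen 5 (rule 60): 1111011100
Gen 6 (rule 210): 0111001110
Gen 7 (rule 45): 0100001000
Gen 8 (rule 122): 1010010100
Gen 9 (rule 60): 1111011110
Gen 10 (rule 210): 0111001111
Gen 11 (rule 45): 0100001000
Gen 12 (rule 122): 1010010100
Gen 13 (rule 60): 1111011110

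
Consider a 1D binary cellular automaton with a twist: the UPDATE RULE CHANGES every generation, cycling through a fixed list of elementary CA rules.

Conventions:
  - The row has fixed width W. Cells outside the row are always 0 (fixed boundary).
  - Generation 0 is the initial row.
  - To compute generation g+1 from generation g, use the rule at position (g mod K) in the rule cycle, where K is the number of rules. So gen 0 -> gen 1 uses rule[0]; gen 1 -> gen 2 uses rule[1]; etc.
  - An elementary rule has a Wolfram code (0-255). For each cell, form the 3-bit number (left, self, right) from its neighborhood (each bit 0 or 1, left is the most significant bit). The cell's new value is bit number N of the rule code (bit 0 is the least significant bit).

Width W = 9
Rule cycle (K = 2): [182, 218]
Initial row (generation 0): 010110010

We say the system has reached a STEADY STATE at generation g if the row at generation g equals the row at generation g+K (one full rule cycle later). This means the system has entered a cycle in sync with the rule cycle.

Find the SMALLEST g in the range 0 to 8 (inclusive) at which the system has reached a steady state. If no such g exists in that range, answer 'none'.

Answer: 2

Derivation:
Gen 0: 010110010
Gen 1 (rule 182): 111001111
Gen 2 (rule 218): 111111111
Gen 3 (rule 182): 011111110
Gen 4 (rule 218): 111111111
Gen 5 (rule 182): 011111110
Gen 6 (rule 218): 111111111
Gen 7 (rule 182): 011111110
Gen 8 (rule 218): 111111111
Gen 9 (rule 182): 011111110
Gen 10 (rule 218): 111111111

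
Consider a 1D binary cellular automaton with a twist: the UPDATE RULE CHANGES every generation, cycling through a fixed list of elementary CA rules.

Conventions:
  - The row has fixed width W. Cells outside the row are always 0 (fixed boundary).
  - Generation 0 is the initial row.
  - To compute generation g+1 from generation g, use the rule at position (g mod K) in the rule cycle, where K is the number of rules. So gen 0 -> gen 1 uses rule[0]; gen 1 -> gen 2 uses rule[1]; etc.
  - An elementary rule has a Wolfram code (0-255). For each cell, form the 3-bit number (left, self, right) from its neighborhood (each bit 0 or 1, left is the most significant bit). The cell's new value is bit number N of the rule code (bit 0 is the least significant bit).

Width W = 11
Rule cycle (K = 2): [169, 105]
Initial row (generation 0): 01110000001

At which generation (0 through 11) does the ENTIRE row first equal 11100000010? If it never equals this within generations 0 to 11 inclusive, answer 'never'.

Gen 0: 01110000001
Gen 1 (rule 169): 01100111100
Gen 2 (rule 105): 01100100101
Gen 3 (rule 169): 01000000010
Gen 4 (rule 105): 00011111000
Gen 5 (rule 169): 11011110011
Gen 6 (rule 105): 11110010011
Gen 7 (rule 169): 11100000010
Gen 8 (rule 105): 10101111000
Gen 9 (rule 169): 01011110011
Gen 10 (rule 105): 00110010011
Gen 11 (rule 169): 10100000010

Answer: 7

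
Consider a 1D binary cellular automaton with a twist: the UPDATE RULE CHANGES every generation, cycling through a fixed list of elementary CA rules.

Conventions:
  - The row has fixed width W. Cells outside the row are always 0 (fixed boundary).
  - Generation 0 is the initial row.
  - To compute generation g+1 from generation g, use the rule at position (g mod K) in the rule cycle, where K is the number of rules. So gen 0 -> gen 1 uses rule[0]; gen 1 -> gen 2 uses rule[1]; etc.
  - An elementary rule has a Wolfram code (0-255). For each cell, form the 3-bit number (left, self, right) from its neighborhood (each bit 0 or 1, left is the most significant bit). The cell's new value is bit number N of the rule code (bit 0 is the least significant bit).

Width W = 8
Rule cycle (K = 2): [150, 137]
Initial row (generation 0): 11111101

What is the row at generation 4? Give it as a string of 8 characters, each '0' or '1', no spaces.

Gen 0: 11111101
Gen 1 (rule 150): 01111001
Gen 2 (rule 137): 01110000
Gen 3 (rule 150): 10101000
Gen 4 (rule 137): 00000011

Answer: 00000011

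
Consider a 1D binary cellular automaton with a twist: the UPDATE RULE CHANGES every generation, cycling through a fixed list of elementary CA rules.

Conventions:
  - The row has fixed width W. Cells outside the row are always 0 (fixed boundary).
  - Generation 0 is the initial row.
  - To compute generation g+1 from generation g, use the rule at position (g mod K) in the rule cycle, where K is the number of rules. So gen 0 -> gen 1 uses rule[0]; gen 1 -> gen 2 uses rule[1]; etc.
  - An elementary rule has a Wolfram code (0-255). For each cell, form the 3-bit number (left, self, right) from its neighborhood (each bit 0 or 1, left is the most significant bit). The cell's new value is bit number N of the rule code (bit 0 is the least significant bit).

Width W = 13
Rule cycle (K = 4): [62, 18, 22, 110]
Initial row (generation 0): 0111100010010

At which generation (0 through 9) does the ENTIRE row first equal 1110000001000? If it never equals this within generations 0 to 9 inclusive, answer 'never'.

Gen 0: 0111100010010
Gen 1 (rule 62): 1100010111111
Gen 2 (rule 18): 0010100000000
Gen 3 (rule 22): 0110110000000
Gen 4 (rule 110): 1111110000000
Gen 5 (rule 62): 1000001000000
Gen 6 (rule 18): 0100010100000
Gen 7 (rule 22): 1110110110000
Gen 8 (rule 110): 1011111110000
Gen 9 (rule 62): 1110000001000

Answer: 9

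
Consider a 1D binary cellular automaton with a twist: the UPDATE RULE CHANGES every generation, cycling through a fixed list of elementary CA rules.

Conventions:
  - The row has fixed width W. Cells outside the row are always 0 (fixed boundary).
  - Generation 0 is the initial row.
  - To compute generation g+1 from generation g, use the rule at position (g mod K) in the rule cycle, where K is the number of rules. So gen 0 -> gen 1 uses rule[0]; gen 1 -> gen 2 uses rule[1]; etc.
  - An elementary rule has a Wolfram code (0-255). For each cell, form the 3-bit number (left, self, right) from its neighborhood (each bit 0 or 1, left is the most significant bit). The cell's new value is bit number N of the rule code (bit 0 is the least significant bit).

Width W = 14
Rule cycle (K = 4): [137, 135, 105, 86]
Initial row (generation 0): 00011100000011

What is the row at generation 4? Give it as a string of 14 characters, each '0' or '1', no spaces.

Gen 0: 00011100000011
Gen 1 (rule 137): 11011001111010
Gen 2 (rule 135): 00000010110010
Gen 3 (rule 105): 11111001110000
Gen 4 (rule 86): 00001110011000

Answer: 00001110011000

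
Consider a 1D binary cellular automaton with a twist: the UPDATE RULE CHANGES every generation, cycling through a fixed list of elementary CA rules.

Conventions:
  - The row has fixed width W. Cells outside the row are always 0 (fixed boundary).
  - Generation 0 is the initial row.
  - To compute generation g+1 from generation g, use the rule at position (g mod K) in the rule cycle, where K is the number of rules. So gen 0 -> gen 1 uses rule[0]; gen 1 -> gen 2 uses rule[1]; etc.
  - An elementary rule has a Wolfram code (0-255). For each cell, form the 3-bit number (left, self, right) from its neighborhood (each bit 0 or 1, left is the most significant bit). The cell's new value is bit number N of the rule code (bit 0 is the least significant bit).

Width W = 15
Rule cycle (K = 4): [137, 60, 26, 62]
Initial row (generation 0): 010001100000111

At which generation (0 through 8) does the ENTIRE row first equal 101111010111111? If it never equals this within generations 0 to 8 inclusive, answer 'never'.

Gen 0: 010001100000111
Gen 1 (rule 137): 000101001110110
Gen 2 (rule 60): 000111101001101
Gen 3 (rule 26): 001100000111000
Gen 4 (rule 62): 011010001100100
Gen 5 (rule 137): 010000101000001
Gen 6 (rule 60): 011000111100001
Gen 7 (rule 26): 110101100010010
Gen 8 (rule 62): 101111010111111

Answer: 8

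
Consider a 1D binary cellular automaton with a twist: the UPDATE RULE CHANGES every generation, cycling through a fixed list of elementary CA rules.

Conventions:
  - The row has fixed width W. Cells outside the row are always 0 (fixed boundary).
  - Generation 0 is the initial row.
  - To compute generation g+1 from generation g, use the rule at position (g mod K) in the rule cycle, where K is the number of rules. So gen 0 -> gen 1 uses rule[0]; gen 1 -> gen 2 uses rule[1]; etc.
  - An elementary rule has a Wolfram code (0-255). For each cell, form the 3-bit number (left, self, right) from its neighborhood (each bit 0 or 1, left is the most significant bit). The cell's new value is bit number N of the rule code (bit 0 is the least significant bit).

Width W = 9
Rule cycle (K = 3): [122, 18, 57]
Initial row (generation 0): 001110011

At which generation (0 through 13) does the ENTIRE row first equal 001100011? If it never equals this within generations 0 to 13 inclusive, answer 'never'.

Gen 0: 001110011
Gen 1 (rule 122): 011011111
Gen 2 (rule 18): 100000000
Gen 3 (rule 57): 011111111
Gen 4 (rule 122): 110000001
Gen 5 (rule 18): 001000010
Gen 6 (rule 57): 100111001
Gen 7 (rule 122): 011101110
Gen 8 (rule 18): 100000001
Gen 9 (rule 57): 011111100
Gen 10 (rule 122): 110000110
Gen 11 (rule 18): 001001001
Gen 12 (rule 57): 100100100
Gen 13 (rule 122): 011011010

Answer: never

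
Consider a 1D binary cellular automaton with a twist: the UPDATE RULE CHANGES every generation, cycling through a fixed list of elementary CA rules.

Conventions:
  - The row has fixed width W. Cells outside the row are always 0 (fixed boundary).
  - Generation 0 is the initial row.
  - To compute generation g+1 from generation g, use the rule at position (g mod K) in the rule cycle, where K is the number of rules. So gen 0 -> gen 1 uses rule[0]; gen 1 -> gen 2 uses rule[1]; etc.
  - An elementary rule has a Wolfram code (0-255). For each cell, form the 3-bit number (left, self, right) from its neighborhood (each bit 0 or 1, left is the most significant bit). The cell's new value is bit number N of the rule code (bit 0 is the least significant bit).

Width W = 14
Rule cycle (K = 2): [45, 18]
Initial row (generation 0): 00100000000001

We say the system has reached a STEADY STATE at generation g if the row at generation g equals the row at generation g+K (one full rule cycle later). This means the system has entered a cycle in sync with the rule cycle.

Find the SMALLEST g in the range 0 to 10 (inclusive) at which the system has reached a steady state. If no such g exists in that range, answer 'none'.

Answer: 2

Derivation:
Gen 0: 00100000000001
Gen 1 (rule 45): 10101111111101
Gen 2 (rule 18): 00000000000000
Gen 3 (rule 45): 11111111111111
Gen 4 (rule 18): 00000000000000
Gen 5 (rule 45): 11111111111111
Gen 6 (rule 18): 00000000000000
Gen 7 (rule 45): 11111111111111
Gen 8 (rule 18): 00000000000000
Gen 9 (rule 45): 11111111111111
Gen 10 (rule 18): 00000000000000
Gen 11 (rule 45): 11111111111111
Gen 12 (rule 18): 00000000000000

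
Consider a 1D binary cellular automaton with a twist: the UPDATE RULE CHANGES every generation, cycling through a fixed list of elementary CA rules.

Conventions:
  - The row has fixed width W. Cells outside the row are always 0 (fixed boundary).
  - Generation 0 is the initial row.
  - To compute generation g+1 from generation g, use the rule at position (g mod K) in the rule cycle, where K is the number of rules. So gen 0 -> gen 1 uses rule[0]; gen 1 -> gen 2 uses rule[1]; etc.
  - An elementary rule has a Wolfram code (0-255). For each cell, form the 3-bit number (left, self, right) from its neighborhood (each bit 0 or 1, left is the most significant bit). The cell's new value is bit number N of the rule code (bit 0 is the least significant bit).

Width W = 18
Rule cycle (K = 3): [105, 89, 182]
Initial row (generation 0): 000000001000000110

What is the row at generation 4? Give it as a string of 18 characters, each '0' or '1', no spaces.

Gen 0: 000000001000000110
Gen 1 (rule 105): 111111100011110110
Gen 2 (rule 89): 100000111010010111
Gen 3 (rule 182): 110001010111111010
Gen 4 (rule 105): 110100101100001100

Answer: 110100101100001100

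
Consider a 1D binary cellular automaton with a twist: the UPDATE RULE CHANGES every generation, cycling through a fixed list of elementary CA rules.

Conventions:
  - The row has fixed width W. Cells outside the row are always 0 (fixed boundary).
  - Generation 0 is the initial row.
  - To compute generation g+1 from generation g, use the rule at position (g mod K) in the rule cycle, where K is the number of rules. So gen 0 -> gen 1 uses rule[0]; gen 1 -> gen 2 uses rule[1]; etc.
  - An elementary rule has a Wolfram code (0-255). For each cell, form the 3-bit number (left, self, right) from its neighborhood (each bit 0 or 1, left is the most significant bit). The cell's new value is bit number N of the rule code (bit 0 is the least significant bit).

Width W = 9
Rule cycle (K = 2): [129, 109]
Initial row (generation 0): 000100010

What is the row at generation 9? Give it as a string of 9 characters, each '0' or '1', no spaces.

Gen 0: 000100010
Gen 1 (rule 129): 110001000
Gen 2 (rule 109): 110101011
Gen 3 (rule 129): 000000000
Gen 4 (rule 109): 111111111
Gen 5 (rule 129): 011111110
Gen 6 (rule 109): 010000010
Gen 7 (rule 129): 000111000
Gen 8 (rule 109): 110101011
Gen 9 (rule 129): 000000000

Answer: 000000000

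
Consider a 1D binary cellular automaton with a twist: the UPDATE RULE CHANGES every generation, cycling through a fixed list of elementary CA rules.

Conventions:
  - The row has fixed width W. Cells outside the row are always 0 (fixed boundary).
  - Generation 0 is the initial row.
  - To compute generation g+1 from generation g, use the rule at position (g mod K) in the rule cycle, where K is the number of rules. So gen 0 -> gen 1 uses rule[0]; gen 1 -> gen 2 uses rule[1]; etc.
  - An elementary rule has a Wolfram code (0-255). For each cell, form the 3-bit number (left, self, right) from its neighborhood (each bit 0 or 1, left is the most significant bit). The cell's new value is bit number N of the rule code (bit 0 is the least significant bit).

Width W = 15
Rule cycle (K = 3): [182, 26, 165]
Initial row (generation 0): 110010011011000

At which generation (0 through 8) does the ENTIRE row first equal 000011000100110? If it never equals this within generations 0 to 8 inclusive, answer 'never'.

Answer: 3

Derivation:
Gen 0: 110010011011000
Gen 1 (rule 182): 001111100100100
Gen 2 (rule 26): 011000011011010
Gen 3 (rule 165): 000011000100110
Gen 4 (rule 182): 000100101111001
Gen 5 (rule 26): 001011001000110
Gen 6 (rule 165): 101100001010000
Gen 7 (rule 182): 110010011111000
Gen 8 (rule 26): 101101110000100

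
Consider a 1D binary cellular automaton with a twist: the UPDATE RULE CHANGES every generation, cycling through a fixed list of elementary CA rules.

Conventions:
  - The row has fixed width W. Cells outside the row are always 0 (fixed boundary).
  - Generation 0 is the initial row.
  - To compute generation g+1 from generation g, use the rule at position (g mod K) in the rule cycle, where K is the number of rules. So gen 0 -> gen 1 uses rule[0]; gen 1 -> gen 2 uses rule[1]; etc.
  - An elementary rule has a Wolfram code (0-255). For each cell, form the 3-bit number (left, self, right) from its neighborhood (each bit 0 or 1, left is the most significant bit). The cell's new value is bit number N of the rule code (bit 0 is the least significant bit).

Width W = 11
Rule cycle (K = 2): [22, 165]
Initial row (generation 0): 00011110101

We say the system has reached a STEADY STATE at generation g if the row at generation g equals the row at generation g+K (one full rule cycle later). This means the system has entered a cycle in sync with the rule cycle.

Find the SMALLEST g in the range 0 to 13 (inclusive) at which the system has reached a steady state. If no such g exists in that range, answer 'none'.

Gen 0: 00011110101
Gen 1 (rule 22): 00100000101
Gen 2 (rule 165): 10101110111
Gen 3 (rule 22): 10100000000
Gen 4 (rule 165): 11101111111
Gen 5 (rule 22): 00000000000
Gen 6 (rule 165): 11111111111
Gen 7 (rule 22): 00000000000
Gen 8 (rule 165): 11111111111
Gen 9 (rule 22): 00000000000
Gen 10 (rule 165): 11111111111
Gen 11 (rule 22): 00000000000
Gen 12 (rule 165): 11111111111
Gen 13 (rule 22): 00000000000
Gen 14 (rule 165): 11111111111
Gen 15 (rule 22): 00000000000

Answer: 5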